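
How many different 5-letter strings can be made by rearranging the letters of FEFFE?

10

FEFFE has 5 letters with E appearing twice and F appearing 3 times.
The number of distinct arrangements is 5!/(3!·2!) = 120/12 = 10.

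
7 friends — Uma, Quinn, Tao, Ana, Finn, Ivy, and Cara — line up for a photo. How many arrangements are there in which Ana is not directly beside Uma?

There are 7! = 5040 arrangements in all. If Ana and Uma are adjacent, merging them into one block gives 2·(6)! = 1440 arrangements.
So 5040 − 1440 = 3600 arrangements keep them apart.

3600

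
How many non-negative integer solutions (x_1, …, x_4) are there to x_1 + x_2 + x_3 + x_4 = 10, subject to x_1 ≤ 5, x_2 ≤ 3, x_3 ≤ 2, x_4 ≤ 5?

Without the upper bounds there are C(13,3) = 286 ways to split 10 among 4 variables.
Subtract solutions that violate a single cap (substitute x_i' = x_i − (cap_i+1)): x_1 ≥ 6 gives C(7,3) = 35; x_2 ≥ 4 gives C(9,3) = 84; x_3 ≥ 3 gives C(10,3) = 120; x_4 ≥ 6 gives C(7,3) = 35. Together 274.
Add back pairs where two caps are both exceeded: 1 + 4 + 0 + 20 + 1 + 4 = 30.
By inclusion–exclusion the count is 286 − 274 + 30 = 42.

42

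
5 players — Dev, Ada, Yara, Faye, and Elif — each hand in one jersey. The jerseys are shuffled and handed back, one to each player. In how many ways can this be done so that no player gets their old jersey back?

Count assignments avoiding every fixed point. For any j of the 5 players fixed to their old jersey, the other 5−j can be arranged in (5−j)! ways.
By inclusion–exclusion this is Σ_{j=0}^{5} (−1)^j C(5,j)·(5−j)!.
Computing: 120 − 120 + 60 − 20 + 5 − 1 = 44.

44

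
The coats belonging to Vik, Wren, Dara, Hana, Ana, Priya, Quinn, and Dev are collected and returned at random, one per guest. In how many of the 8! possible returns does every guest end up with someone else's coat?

Count assignments avoiding every fixed point. For any j of the 8 guests fixed to their own coat, the other 8−j can be arranged in (8−j)! ways.
By inclusion–exclusion this is Σ_{j=0}^{8} (−1)^j C(8,j)·(8−j)!.
Computing: 40320 − 40320 + 20160 − 6720 + 1680 − 336 + 56 − 8 + 1 = 14833.

14833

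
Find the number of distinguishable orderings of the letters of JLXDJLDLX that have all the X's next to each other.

1680

Treat the 2 copies of X as a single block. The multiset to arrange is then {XX, D, D, J, J, L, L, L}, 8 items in all.
That gives (8)!/(3!·2!·2!) = 1680 arrangements.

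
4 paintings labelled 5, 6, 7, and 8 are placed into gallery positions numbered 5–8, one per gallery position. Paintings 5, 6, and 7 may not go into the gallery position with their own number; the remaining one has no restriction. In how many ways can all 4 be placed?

Let Aᵢ (for i ∈ {5, 6, 7}) be the placements that put painting i in its forbidden gallery position. Any j of these fix j positions, leaving (4−j)! ways to fill the rest, and there are C(3,j) ways to pick which j.
By inclusion–exclusion, the number of valid placements is Σ_{j=0}^{3} (−1)^j C(3,j)·(4−j)!.
Computing: 24 − 18 + 6 − 1 = 11.

11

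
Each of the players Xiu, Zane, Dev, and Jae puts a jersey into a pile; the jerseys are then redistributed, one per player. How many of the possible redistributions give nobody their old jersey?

This is the derangement count D_4: permutations of 4 items with no fixed point.
By inclusion–exclusion this is Σ_{j=0}^{4} (−1)^j C(4,j)·(4−j)!.
Computing: 24 − 24 + 12 − 4 + 1 = 9.

9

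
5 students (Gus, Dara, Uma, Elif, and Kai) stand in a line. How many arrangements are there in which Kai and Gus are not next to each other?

72

There are 5! = 120 arrangements in all. If Kai and Gus are adjacent, merging them into one block gives 2·(4)! = 48 arrangements.
Complementary counting: 120 − 48 = 72.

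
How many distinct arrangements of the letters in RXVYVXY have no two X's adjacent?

There are 7!/(2!·2!·2!) = 630 arrangements of RXVYVXY in total.
If the two X's are adjacent, glue them into one block, leaving 6 items to arrange: (6)!/(2!·2!) = 180 ways.
Hence 630 − 180 = 450.

450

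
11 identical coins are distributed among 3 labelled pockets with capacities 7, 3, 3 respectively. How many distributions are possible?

Without the upper bounds there are C(13,2) = 78 ways to split 11 among 3 pockets.
Subtract solutions that violate a single cap (substitute x_i' = x_i − (cap_i+1)): x_1 ≥ 8 gives C(5,2) = 10; x_2 ≥ 4 gives C(9,2) = 36; x_3 ≥ 4 gives C(9,2) = 36. Together 82.
Add back pairs where two caps are both exceeded: 0 + 0 + 10 = 10.
By inclusion–exclusion the count is 78 − 82 + 10 = 6.

6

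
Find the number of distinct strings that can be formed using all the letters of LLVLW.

Letter multiplicities in LLVLW: L×3, V×1, W×1.
Dividing 5! = 120 by 3! = 6 for the repeated letters gives 20.

20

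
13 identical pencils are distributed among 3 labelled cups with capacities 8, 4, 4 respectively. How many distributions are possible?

10

By stars and bars, unrestricted non-negative solutions to x_1+…+x_3 = 13 number C(13+2,2) = 105.
Subtract solutions that violate a single cap (substitute x_i' = x_i − (cap_i+1)): x_1 ≥ 9 gives C(6,2) = 15; x_2 ≥ 5 gives C(10,2) = 45; x_3 ≥ 5 gives C(10,2) = 45. Together 105.
Add back pairs where two caps are both exceeded: 0 + 0 + 10 = 10.
By inclusion–exclusion the count is 105 − 105 + 10 = 10.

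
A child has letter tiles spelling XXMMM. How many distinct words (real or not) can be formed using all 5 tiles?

The 5 letters of XXMMM have repeats: M appearing 3 times and X appearing twice.
The number of distinct arrangements is 5!/(3!·2!) = 120/12 = 10.

10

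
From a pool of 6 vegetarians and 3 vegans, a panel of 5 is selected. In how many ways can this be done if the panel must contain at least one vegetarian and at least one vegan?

With no constraint there are C(9,5) = 126 possible selections.
Subtract selections that omit an entire group: no vegetarians → C(3,5) = 0; no vegans → C(6,5) = 6.
Both groups omitted at once is impossible, so 126 − 6 = 120.

120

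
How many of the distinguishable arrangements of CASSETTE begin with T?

1260

Fix T in the first position and arrange the remaining 7 letters.
Those 7 letters have E appearing twice and S appearing twice, giving (7)!/(2!·2!) = 1260.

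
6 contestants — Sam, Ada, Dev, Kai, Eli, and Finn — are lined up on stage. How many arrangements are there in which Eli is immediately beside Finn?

Treat {Eli, Finn} as a single unit. There are 5 units to order, and the pair itself can be ordered 2 ways.
That gives 2 × 5! = 2 × 120 = 240.

240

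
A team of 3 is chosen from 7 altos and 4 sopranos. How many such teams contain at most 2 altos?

Split by how many altos are chosen (0 through 2).
Sum: C(7,0)·C(4,3) + C(7,1)·C(4,2) + C(7,2)·C(4,1) = 4 + 42 + 84 = 130.

130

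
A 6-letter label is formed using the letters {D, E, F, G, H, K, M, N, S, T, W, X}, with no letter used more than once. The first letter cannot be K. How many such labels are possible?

The first letter has 12−1 = 11 choices (anything except K).
The remaining 5 letters are filled from the other 11 symbols without repetition: 11 × 10 × 9 × 8 × 7 = 55440.
Total: 11 × 55440 = 609840.

609840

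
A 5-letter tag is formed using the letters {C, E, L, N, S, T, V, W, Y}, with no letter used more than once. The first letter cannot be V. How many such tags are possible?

The first letter has 9−1 = 8 choices (anything except V).
The remaining 4 letters are filled from the other 8 symbols without repetition: 8 × 7 × 6 × 5 = 1680.
Total: 8 × 1680 = 13440.

13440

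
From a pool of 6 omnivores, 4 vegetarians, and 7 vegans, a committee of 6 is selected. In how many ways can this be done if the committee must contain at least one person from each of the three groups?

9996

With no constraint there are C(17,6) = 12376 possible selections.
Selections missing a whole group: no omnivores → C(11,6) = 462; no vegetarians → C(13,6) = 1716; no vegans → C(10,6) = 210.
Add back selections omitting two groups (i.e. drawn from a single group): C(6,6) + C(4,6) + C(7,6) = 8.
By inclusion–exclusion: 12376 − 2388 + 8 = 9996.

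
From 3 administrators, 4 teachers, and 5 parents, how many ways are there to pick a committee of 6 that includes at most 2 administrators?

Split by how many administrators are chosen (0 through 2).
Sum: C(3,0)·C(9,6) + C(3,1)·C(9,5) + C(3,2)·C(9,4) = 84 + 378 + 378 = 840.

840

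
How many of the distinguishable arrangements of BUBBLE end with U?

20

With the last slot taken by U, it remains to arrange the other 5 letters (BBBLE).
Those 5 letters have B appearing 3 times, giving (5)!/(3!) = 20.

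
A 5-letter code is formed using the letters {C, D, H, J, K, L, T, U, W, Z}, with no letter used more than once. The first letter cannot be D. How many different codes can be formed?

27216

The first letter has 10−1 = 9 choices (anything except D).
The remaining 4 letters are filled from the other 9 symbols without repetition: 9 × 8 × 7 × 6 = 3024.
Total: 9 × 3024 = 27216.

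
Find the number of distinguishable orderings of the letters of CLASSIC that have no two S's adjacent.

Total arrangements of CLASSIC: 7!/(2!·2!) = 1260.
If the two S's are adjacent, glue them into one block, leaving 6 items to arrange: (6)!/(2!) = 360 ways.
Subtracting, 1260 − 360 = 900 arrangements keep the S's apart.

900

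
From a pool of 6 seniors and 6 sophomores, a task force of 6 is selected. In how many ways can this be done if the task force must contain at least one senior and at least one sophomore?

Unrestricted: C(12,6) = 924 ways to pick any 6 of the 12.
Subtract selections that omit an entire group: no seniors → C(6,6) = 1; no sophomores → C(6,6) = 1.
Both groups omitted at once is impossible, so 924 − 2 = 922.

922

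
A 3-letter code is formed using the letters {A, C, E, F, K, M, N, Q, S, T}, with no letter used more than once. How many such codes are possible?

With no repetition, fill the 3 letters in order: 10 choices, then 9, down to 8.
10 × 9 × 8 = 720.

720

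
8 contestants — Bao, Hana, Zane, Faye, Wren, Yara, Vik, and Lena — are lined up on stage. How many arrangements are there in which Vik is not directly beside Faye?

30240

Of the 8! = 40320 arrangements, those with Vik and Faye adjacent number 2 × 7! = 10080 (treat the pair as a block with 2 internal orders).
So 40320 − 10080 = 30240 arrangements keep them apart.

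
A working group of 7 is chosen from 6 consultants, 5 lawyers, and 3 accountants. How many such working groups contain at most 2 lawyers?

Split by how many lawyers are chosen (0 through 2).
Sum: C(5,0)·C(9,7) + C(5,1)·C(9,6) + C(5,2)·C(9,5) = 36 + 420 + 1260 = 1716.

1716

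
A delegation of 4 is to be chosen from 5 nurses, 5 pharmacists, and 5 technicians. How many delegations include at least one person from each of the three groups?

750

Total 4-person selections from all 15: C(15,4) = 1365.
Selections missing a whole group: no nurses → C(10,4) = 210; no pharmacists → C(10,4) = 210; no technicians → C(10,4) = 210.
Add back selections omitting two groups (i.e. drawn from a single group): C(5,4) + C(5,4) + C(5,4) = 15.
By inclusion–exclusion: 1365 − 630 + 15 = 750.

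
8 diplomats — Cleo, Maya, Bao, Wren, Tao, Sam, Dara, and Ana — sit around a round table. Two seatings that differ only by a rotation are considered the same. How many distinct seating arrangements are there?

Seat Cleo anywhere (absorbing the rotational symmetry), then permute the other 7: (7)! = 5040.

5040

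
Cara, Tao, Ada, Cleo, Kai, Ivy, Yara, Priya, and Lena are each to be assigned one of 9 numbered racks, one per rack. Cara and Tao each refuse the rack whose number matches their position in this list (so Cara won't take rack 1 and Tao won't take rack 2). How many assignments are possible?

287280

Let Aᵢ (for i ∈ {1, 2}) be the placements that put person i in their forbidden rack. Any j of these fix j positions, leaving (9−j)! ways to fill the rest, and there are C(2,j) ways to pick which j.
By inclusion–exclusion, the number of valid placements is Σ_{j=0}^{2} (−1)^j C(2,j)·(9−j)!.
Computing: 362880 − 80640 + 5040 = 287280.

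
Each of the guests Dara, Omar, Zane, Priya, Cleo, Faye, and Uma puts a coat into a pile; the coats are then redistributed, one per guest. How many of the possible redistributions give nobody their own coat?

Let Aᵢ be the assignments in which guest i gets their own coat. We want the size of the complement of A₁∪…∪A_7.
By inclusion–exclusion this is Σ_{j=0}^{7} (−1)^j C(7,j)·(7−j)!.
Computing: 5040 − 5040 + 2520 − 840 + 210 − 42 + 7 − 1 = 1854.

1854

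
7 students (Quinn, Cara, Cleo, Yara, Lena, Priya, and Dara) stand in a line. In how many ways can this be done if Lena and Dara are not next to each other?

Of the 7! = 5040 arrangements, those with Lena and Dara adjacent number 2 × 6! = 1440 (treat the pair as a block with 2 internal orders).
So 5040 − 1440 = 3600 arrangements keep them apart.

3600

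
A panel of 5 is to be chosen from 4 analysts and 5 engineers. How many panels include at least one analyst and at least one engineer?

Unrestricted: C(9,5) = 126 ways to pick any 5 of the 9.
Selections missing a whole group: no analysts → C(5,5) = 1; no engineers → C(4,5) = 0.
Both groups omitted at once is impossible, so 126 − 1 = 125.

125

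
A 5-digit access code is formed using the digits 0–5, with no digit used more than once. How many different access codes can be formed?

This is a permutation of 5 out of 6: P(6,5) = 6!/1!.
That product is 6 × 5 × 4 × 3 × 2 = 720.

720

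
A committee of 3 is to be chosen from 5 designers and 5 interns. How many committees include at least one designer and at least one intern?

Unrestricted: C(10,3) = 120 ways to pick any 3 of the 10.
Subtract selections that omit an entire group: no designers → C(5,3) = 10; no interns → C(5,3) = 10.
Both groups omitted at once is impossible, so 120 − 20 = 100.

100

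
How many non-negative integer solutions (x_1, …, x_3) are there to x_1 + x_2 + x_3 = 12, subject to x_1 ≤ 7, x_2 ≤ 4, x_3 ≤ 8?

30

By stars and bars, unrestricted non-negative solutions to x_1+…+x_3 = 12 number C(12+2,2) = 91.
Subtract solutions that violate a single cap (substitute x_i' = x_i − (cap_i+1)): x_1 ≥ 8 gives C(6,2) = 15; x_2 ≥ 5 gives C(9,2) = 36; x_3 ≥ 9 gives C(5,2) = 10. Together 61.
No two caps can be exceeded simultaneously, so the pair terms are all 0.
By inclusion–exclusion the count is 91 − 61 + 0 = 30.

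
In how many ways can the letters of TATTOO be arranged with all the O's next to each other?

Treat the 2 copies of O as a single block. The multiset to arrange is then {OO, A, T, T, T}, 5 items in all.
That gives (5)!/(3!) = 20 arrangements.

20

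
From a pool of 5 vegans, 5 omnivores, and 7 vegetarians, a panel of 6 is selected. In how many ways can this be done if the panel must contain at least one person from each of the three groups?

Total 6-person selections from all 17: C(17,6) = 12376.
Selections missing a whole group: no vegans → C(12,6) = 924; no omnivores → C(12,6) = 924; no vegetarians → C(10,6) = 210.
Add back selections omitting two groups (i.e. drawn from a single group): C(5,6) + C(5,6) + C(7,6) = 7.
By inclusion–exclusion: 12376 − 2058 + 7 = 10325.

10325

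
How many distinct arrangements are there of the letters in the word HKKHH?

Letter multiplicities in HKKHH: H×3, K×2.
So there are 5! / (3!·2!) = 10 distinguishable arrangements.

10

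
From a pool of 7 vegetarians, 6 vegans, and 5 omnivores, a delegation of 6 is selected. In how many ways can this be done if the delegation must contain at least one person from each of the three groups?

15470

Unrestricted: C(18,6) = 18564 ways to pick any 6 of the 18.
Subtract selections that omit an entire group: no vegetarians → C(11,6) = 462; no vegans → C(12,6) = 924; no omnivores → C(13,6) = 1716.
Add back selections omitting two groups (i.e. drawn from a single group): C(7,6) + C(6,6) + C(5,6) = 8.
By inclusion–exclusion: 18564 − 3102 + 8 = 15470.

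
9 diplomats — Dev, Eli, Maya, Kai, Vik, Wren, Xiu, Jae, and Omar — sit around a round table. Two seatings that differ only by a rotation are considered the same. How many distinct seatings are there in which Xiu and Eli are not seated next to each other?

All circular seatings of 9 people number (8)! = 40320.
Those with Xiu next to Eli: fuse the pair into one unit and seat 8 units around a circle — 2·(7)! = 10080.
Subtracting, 40320 − 10080 = 30240.

30240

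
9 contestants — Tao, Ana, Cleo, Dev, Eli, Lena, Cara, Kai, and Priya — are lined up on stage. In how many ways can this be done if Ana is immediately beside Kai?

80640

Place the 7 others and the Ana-Kai pair as 8 objects in a line; the pair has 2 internal arrangements.
That gives 2 × 8! = 2 × 40320 = 80640.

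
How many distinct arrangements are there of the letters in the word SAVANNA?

420

SAVANNA has 7 letters with A appearing 3 times and N appearing twice.
Dividing 7! = 5040 by 3!·2! = 12 for the repeated letters gives 420.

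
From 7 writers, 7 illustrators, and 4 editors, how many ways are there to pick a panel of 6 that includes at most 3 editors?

Split by how many editors are chosen (0 through 3).
Sum: C(4,0)·C(14,6) + C(4,1)·C(14,5) + C(4,2)·C(14,4) + C(4,3)·C(14,3) = 3003 + 8008 + 6006 + 1456 = 18473.

18473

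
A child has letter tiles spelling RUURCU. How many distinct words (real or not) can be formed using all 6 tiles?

Letter multiplicities in RUURCU: C×1, R×2, U×3.
The number of distinct arrangements is 6!/(3!·2!) = 720/12 = 60.

60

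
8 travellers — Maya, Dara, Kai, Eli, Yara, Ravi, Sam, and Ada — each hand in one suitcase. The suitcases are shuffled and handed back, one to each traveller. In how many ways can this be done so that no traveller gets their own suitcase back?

Let Aᵢ be the assignments in which traveller i gets their own suitcase. We want the size of the complement of A₁∪…∪A_8.
By inclusion–exclusion this is Σ_{j=0}^{8} (−1)^j C(8,j)·(8−j)!.
Computing: 40320 − 40320 + 20160 − 6720 + 1680 − 336 + 56 − 8 + 1 = 14833.

14833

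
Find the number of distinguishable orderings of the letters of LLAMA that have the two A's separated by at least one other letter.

There are 5!/(2!·2!) = 30 arrangements of LLAMA in total.
Arrangements with the A's together: treat AA as one letter, giving (4)!/(2!) = 12.
Hence 30 − 12 = 18.

18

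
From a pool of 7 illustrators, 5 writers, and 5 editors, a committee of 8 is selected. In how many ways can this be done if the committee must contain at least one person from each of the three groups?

23275

Unrestricted: C(17,8) = 24310 ways to pick any 8 of the 17.
Subtract selections that omit an entire group: no illustrators → C(10,8) = 45; no writers → C(12,8) = 495; no editors → C(12,8) = 495.
Add back selections omitting two groups (i.e. drawn from a single group): C(7,8) + C(5,8) + C(5,8) = 0.
By inclusion–exclusion: 24310 − 1035 + 0 = 23275.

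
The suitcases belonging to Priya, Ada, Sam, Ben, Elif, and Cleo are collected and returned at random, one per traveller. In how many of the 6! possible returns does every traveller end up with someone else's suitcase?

265

This is the derangement count D_6: permutations of 6 items with no fixed point.
By inclusion–exclusion this is Σ_{j=0}^{6} (−1)^j C(6,j)·(6−j)!.
Computing: 720 − 720 + 360 − 120 + 30 − 6 + 1 = 265.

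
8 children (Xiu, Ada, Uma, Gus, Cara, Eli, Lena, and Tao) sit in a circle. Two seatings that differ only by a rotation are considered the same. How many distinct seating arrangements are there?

Fix one person's seat to break rotational symmetry; the remaining 7 people can be arranged in (7)! = 5040 ways.

5040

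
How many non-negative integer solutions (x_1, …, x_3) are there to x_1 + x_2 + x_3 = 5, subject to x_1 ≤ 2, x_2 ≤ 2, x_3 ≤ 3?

Without the upper bounds there are C(7,2) = 21 ways to split 5 among 3 variables.
Subtract solutions that violate a single cap (substitute x_i' = x_i − (cap_i+1)): x_1 ≥ 3 gives C(4,2) = 6; x_2 ≥ 3 gives C(4,2) = 6; x_3 ≥ 4 gives C(3,2) = 3. Together 15.
No two caps can be exceeded simultaneously, so the pair terms are all 0.
By inclusion–exclusion the count is 21 − 15 + 0 = 6.

6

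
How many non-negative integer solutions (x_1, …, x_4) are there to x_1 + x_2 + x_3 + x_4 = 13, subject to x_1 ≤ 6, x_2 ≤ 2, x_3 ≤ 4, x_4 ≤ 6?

45

By stars and bars, unrestricted non-negative solutions to x_1+…+x_4 = 13 number C(13+3,3) = 560.
Subtract solutions that violate a single cap (substitute x_i' = x_i − (cap_i+1)): x_1 ≥ 7 gives C(9,3) = 84; x_2 ≥ 3 gives C(13,3) = 286; x_3 ≥ 5 gives C(11,3) = 165; x_4 ≥ 7 gives C(9,3) = 84. Together 619.
Add back pairs where two caps are both exceeded: 20 + 4 + 0 + 56 + 20 + 4 = 104.
By inclusion–exclusion the count is 560 − 619 + 104 = 45.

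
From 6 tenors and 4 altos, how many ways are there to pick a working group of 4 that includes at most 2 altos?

185

Split by how many altos are chosen (0 through 2).
Sum: C(4,0)·C(6,4) + C(4,1)·C(6,3) + C(4,2)·C(6,2) = 15 + 80 + 90 = 185.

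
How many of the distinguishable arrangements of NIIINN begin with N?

10

Fix N in the first position and arrange the remaining 5 letters.
Those 5 letters have I appearing 3 times and N appearing twice, giving (5)!/(3!·2!) = 10.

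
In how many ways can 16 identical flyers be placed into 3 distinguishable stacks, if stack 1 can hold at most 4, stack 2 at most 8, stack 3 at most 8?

Without the upper bounds there are C(18,2) = 153 ways to split 16 among 3 stacks.
Subtract solutions that violate a single cap (substitute x_i' = x_i − (cap_i+1)): x_1 ≥ 5 gives C(13,2) = 78; x_2 ≥ 9 gives C(9,2) = 36; x_3 ≥ 9 gives C(9,2) = 36. Together 150.
Add back pairs where two caps are both exceeded: 6 + 6 + 0 = 12.
By inclusion–exclusion the count is 153 − 150 + 12 = 15.

15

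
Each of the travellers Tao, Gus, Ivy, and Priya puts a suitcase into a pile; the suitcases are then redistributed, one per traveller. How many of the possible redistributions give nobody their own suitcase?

9

Count assignments avoiding every fixed point. For any j of the 4 travellers fixed to their own suitcase, the other 4−j can be arranged in (4−j)! ways.
By inclusion–exclusion this is Σ_{j=0}^{4} (−1)^j C(4,j)·(4−j)!.
Computing: 24 − 24 + 12 − 4 + 1 = 9.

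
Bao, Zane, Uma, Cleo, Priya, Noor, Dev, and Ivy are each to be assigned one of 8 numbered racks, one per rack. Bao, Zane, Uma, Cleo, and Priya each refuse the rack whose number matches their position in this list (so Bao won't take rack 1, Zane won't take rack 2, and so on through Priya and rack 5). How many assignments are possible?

21234

Let Aᵢ (for 1 ≤ i ≤ 5) be the placements that put person i in their forbidden rack. Any j of these fix j positions, leaving (8−j)! ways to fill the rest, and there are C(5,j) ways to pick which j.
By inclusion–exclusion, the number of valid placements is Σ_{j=0}^{5} (−1)^j C(5,j)·(8−j)!.
Computing: 40320 − 25200 + 7200 − 1200 + 120 − 6 = 21234.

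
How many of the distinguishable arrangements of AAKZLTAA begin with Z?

Fix Z in the first position and arrange the remaining 7 letters.
Those 7 letters have A appearing 4 times, giving (7)!/(4!) = 210.

210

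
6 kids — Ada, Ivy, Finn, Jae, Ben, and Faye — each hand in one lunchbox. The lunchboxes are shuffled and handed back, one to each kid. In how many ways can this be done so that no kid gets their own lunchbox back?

265

Count assignments avoiding every fixed point. For any j of the 6 kids fixed to their own lunchbox, the other 6−j can be arranged in (6−j)! ways.
By inclusion–exclusion this is Σ_{j=0}^{6} (−1)^j C(6,j)·(6−j)!.
Computing: 720 − 720 + 360 − 120 + 30 − 6 + 1 = 265.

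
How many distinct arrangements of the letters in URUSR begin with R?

12

Fix R in the first position and arrange the remaining 4 letters.
Those 4 letters have U appearing twice, giving (4)!/(2!) = 12.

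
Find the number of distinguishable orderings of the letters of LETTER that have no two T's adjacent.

There are 6!/(2!·2!) = 180 arrangements of LETTER in total.
If the two T's are adjacent, glue them into one block, leaving 5 items to arrange: (5)!/(2!) = 60 ways.
Subtracting, 180 − 60 = 120 arrangements keep the T's apart.

120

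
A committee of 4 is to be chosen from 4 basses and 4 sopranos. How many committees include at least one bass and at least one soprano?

68

With no constraint there are C(8,4) = 70 possible selections.
Subtract selections that omit an entire group: no basses → C(4,4) = 1; no sopranos → C(4,4) = 1.
Both groups omitted at once is impossible, so 70 − 2 = 68.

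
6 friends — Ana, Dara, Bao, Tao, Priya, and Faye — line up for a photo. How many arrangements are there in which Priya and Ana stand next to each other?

240

Treat {Priya, Ana} as a single unit. There are 5 units to order, and the pair itself can be ordered 2 ways.
That gives 2 × 5! = 2 × 120 = 240.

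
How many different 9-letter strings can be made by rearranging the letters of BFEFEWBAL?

45360

Letter multiplicities in BFEFEWBAL: A×1, B×2, E×2, F×2, L×1, W×1.
So there are 9! / (2!·2!·2!) = 45360 distinguishable arrangements.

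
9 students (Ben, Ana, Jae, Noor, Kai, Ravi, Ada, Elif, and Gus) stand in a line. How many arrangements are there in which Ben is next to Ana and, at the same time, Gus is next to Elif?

Treat {Ben,Ana} as one block (2 orders) and {Gus,Elif} as another (2 orders).
That leaves 7 units to arrange: 2 × 2 × 7! = 4 × 5040 = 20160.

20160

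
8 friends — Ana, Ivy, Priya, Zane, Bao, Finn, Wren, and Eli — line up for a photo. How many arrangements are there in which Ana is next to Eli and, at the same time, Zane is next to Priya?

Treat {Ana,Eli} as one block (2 orders) and {Zane,Priya} as another (2 orders).
That leaves 6 units to arrange: 2 × 2 × 6! = 4 × 720 = 2880.

2880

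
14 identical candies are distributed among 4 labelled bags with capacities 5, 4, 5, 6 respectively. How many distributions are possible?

78

By stars and bars, unrestricted non-negative solutions to x_1+…+x_4 = 14 number C(14+3,3) = 680.
Subtract solutions that violate a single cap (substitute x_i' = x_i − (cap_i+1)): x_1 ≥ 6 gives C(11,3) = 165; x_2 ≥ 5 gives C(12,3) = 220; x_3 ≥ 6 gives C(11,3) = 165; x_4 ≥ 7 gives C(10,3) = 120. Together 670.
Add back pairs where two caps are both exceeded: 20 + 10 + 4 + 20 + 10 + 4 = 68.
By inclusion–exclusion the count is 680 − 670 + 68 = 78.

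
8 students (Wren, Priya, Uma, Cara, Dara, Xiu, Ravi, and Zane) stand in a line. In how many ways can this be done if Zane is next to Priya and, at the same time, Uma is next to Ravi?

2880

Treat {Zane,Priya} as one block (2 orders) and {Uma,Ravi} as another (2 orders).
That leaves 6 units to arrange: 2 × 2 × 6! = 4 × 720 = 2880.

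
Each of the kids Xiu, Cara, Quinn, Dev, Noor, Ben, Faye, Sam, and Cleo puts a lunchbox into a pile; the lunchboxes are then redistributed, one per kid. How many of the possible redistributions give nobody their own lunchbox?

Let Aᵢ be the assignments in which kid i gets their own lunchbox. We want the size of the complement of A₁∪…∪A_9.
By inclusion–exclusion this is Σ_{j=0}^{9} (−1)^j C(9,j)·(9−j)!.
Computing: 362880 − 362880 + 181440 − 60480 + 15120 − 3024 + 504 − 72 + 9 − 1 = 133496.

133496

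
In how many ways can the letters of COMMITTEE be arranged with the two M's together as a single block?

Treat the 2 copies of M as a single block. The multiset to arrange is then {MM, C, E, E, I, O, T, T}, 8 items in all.
That gives (8)!/(2!·2!) = 10080 arrangements.

10080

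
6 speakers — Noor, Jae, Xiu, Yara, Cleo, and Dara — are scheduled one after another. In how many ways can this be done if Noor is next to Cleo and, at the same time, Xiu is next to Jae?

Treat {Noor,Cleo} as one block (2 orders) and {Xiu,Jae} as another (2 orders).
That leaves 4 units to arrange: 2 × 2 × 4! = 4 × 24 = 96.

96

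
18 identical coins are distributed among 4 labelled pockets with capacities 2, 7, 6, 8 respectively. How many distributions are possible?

By stars and bars, unrestricted non-negative solutions to x_1+…+x_4 = 18 number C(18+3,3) = 1330.
Subtract solutions that violate a single cap (substitute x_i' = x_i − (cap_i+1)): x_1 ≥ 3 gives C(18,3) = 816; x_2 ≥ 8 gives C(13,3) = 286; x_3 ≥ 7 gives C(14,3) = 364; x_4 ≥ 9 gives C(12,3) = 220. Together 1686.
Add back pairs where two caps are both exceeded: 120 + 165 + 84 + 20 + 4 + 10 = 403.
Subtract triples: 1 + 0 + 0 + 0 = 1.
By inclusion–exclusion the count is 1330 − 1686 + 403 − 1 = 46.

46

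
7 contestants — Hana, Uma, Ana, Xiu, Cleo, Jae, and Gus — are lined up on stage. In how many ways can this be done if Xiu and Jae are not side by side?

There are 7! = 5040 arrangements in all. If Xiu and Jae are adjacent, merging them into one block gives 2·(6)! = 1440 arrangements.
Complementary counting: 5040 − 1440 = 3600.

3600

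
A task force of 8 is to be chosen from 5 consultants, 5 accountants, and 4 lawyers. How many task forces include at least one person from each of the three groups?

With no constraint there are C(14,8) = 3003 possible selections.
Selections missing a whole group: no consultants → C(9,8) = 9; no accountants → C(9,8) = 9; no lawyers → C(10,8) = 45.
Add back selections omitting two groups (i.e. drawn from a single group): C(5,8) + C(5,8) + C(4,8) = 0.
By inclusion–exclusion: 3003 − 63 + 0 = 2940.

2940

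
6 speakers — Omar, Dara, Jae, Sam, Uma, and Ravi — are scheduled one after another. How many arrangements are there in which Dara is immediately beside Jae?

240

Glue Dara and Jae into one block (2 internal orders), leaving 5 units to arrange in a row.
So the count is 2·(5)! = 240.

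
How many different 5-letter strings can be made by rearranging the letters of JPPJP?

10

JPPJP has 5 letters with J appearing twice and P appearing 3 times.
Dividing 5! = 120 by 3!·2! = 12 for the repeated letters gives 10.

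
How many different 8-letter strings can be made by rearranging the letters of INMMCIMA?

The 8 letters of INMMCIMA have repeats: I appearing twice and M appearing 3 times.
Dividing 8! = 40320 by 3!·2! = 12 for the repeated letters gives 3360.

3360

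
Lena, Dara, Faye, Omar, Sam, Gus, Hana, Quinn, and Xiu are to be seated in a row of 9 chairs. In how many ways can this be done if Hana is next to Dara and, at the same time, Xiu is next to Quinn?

Treat {Hana,Dara} as one block (2 orders) and {Xiu,Quinn} as another (2 orders).
That leaves 7 units to arrange: 2 × 2 × 7! = 4 × 5040 = 20160.

20160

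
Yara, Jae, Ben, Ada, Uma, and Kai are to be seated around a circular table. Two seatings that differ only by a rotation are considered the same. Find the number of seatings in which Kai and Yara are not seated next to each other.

All circular seatings of 6 people number (5)! = 120.
Those with Kai next to Yara: fuse the pair into one unit and seat 5 units around a circle — 2·(4)! = 48.
Subtracting, 120 − 48 = 72.

72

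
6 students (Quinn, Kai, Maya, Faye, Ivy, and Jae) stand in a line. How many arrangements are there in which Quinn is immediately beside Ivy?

Glue Quinn and Ivy into one block (2 internal orders), leaving 5 units to arrange in a row.
That gives 2 × 5! = 2 × 120 = 240.

240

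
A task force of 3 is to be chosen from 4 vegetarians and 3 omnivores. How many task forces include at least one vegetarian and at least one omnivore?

With no constraint there are C(7,3) = 35 possible selections.
Selections missing a whole group: no vegetarians → C(3,3) = 1; no omnivores → C(4,3) = 4.
Both groups omitted at once is impossible, so 35 − 5 = 30.

30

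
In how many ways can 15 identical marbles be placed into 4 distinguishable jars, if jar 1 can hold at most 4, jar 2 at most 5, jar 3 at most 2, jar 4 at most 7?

Without the upper bounds there are C(18,3) = 816 ways to split 15 among 4 jars.
Subtract solutions that violate a single cap (substitute x_i' = x_i − (cap_i+1)): x_1 ≥ 5 gives C(13,3) = 286; x_2 ≥ 6 gives C(12,3) = 220; x_3 ≥ 3 gives C(15,3) = 455; x_4 ≥ 8 gives C(10,3) = 120. Together 1081.
Add back pairs where two caps are both exceeded: 35 + 120 + 10 + 84 + 4 + 35 = 288.
Subtract triples: 4 + 0 + 0 + 0 = 4.
By inclusion–exclusion the count is 816 − 1081 + 288 − 4 = 19.

19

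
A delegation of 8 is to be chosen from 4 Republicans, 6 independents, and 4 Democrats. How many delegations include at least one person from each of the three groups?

2912

Total 8-person selections from all 14: C(14,8) = 3003.
Selections missing a whole group: no Republicans → C(10,8) = 45; no independents → C(8,8) = 1; no Democrats → C(10,8) = 45.
Add back selections omitting two groups (i.e. drawn from a single group): C(4,8) + C(6,8) + C(4,8) = 0.
By inclusion–exclusion: 3003 − 91 + 0 = 2912.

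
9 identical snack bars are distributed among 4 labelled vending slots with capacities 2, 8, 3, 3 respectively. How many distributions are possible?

Without the upper bounds there are C(12,3) = 220 ways to split 9 among 4 vending slots.
Subtract solutions that violate a single cap (substitute x_i' = x_i − (cap_i+1)): x_1 ≥ 3 gives C(9,3) = 84; x_2 ≥ 9 gives C(3,3) = 1; x_3 ≥ 4 gives C(8,3) = 56; x_4 ≥ 4 gives C(8,3) = 56. Together 197.
Add back pairs where two caps are both exceeded: 0 + 10 + 10 + 0 + 0 + 4 = 24.
By inclusion–exclusion the count is 220 − 197 + 24 = 47.

47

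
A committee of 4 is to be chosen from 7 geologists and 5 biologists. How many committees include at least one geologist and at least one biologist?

455

With no constraint there are C(12,4) = 495 possible selections.
Subtract selections that omit an entire group: no geologists → C(5,4) = 5; no biologists → C(7,4) = 35.
Both groups omitted at once is impossible, so 495 − 40 = 455.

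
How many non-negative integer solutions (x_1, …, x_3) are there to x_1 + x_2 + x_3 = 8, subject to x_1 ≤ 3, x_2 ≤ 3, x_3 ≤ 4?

By stars and bars, unrestricted non-negative solutions to x_1+…+x_3 = 8 number C(8+2,2) = 45.
Subtract solutions that violate a single cap (substitute x_i' = x_i − (cap_i+1)): x_1 ≥ 4 gives C(6,2) = 15; x_2 ≥ 4 gives C(6,2) = 15; x_3 ≥ 5 gives C(5,2) = 10. Together 40.
Add back pairs where two caps are both exceeded: 1 + 0 + 0 = 1.
By inclusion–exclusion the count is 45 − 40 + 1 = 6.

6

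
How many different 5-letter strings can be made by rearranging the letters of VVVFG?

20

VVVFG has 5 letters with V appearing 3 times.
So there are 5! / (3!) = 20 distinguishable arrangements.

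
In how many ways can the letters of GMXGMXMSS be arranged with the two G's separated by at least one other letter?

5880

There are 9!/(3!·2!·2!·2!) = 7560 arrangements of GMXGMXMSS in total.
Arrangements with the G's together: treat GG as one letter, giving (8)!/(3!·2!·2!) = 1680.
Subtracting, 7560 − 1680 = 5880 arrangements keep the G's apart.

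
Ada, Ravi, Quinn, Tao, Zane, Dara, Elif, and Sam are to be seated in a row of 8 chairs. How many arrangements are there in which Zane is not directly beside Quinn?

30240

There are 8! = 40320 arrangements in all. If Zane and Quinn are adjacent, merging them into one block gives 2·(7)! = 10080 arrangements.
Complementary counting: 40320 − 10080 = 30240.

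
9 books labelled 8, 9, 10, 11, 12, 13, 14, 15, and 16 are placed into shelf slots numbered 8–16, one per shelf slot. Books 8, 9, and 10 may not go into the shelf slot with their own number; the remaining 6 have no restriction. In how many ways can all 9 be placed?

256320

Let Aᵢ (for i ∈ {8, 9, 10}) be the placements that put book i in its forbidden shelf slot. Any j of these fix j positions, leaving (9−j)! ways to fill the rest, and there are C(3,j) ways to pick which j.
By inclusion–exclusion, the number of valid placements is Σ_{j=0}^{3} (−1)^j C(3,j)·(9−j)!.
Computing: 362880 − 120960 + 15120 − 720 = 256320.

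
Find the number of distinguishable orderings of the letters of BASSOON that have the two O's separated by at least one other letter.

There are 7!/(2!·2!) = 1260 arrangements of BASSOON in total.
If the two O's are adjacent, glue them into one block, leaving 6 items to arrange: (6)!/(2!) = 360 ways.
Subtracting, 1260 − 360 = 900 arrangements keep the O's apart.

900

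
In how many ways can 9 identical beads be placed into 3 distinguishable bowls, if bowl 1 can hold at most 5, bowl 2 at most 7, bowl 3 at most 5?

Ignoring the caps, the number of non-negative solutions to x_1+…+x_3 = 9 is C(11,2) = 55.
Subtract solutions that violate a single cap (substitute x_i' = x_i − (cap_i+1)): x_1 ≥ 6 gives C(5,2) = 10; x_2 ≥ 8 gives C(3,2) = 3; x_3 ≥ 6 gives C(5,2) = 10. Together 23.
No two caps can be exceeded simultaneously, so the pair terms are all 0.
By inclusion–exclusion the count is 55 − 23 + 0 = 32.

32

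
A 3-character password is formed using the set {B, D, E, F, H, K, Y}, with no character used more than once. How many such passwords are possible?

Choose and order 3 of the 7 symbols: the first character has 7 options, the next 6, then 5.
7 × 6 × 5 = 210.

210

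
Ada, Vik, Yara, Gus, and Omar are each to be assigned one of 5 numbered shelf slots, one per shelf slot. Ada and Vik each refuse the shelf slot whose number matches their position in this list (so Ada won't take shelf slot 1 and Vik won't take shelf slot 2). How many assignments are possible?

78

Let Aᵢ (for i ∈ {1, 2}) be the placements that put person i in their forbidden shelf slot. Any j of these fix j positions, leaving (5−j)! ways to fill the rest, and there are C(2,j) ways to pick which j.
By inclusion–exclusion, the number of valid placements is Σ_{j=0}^{2} (−1)^j C(2,j)·(5−j)!.
Computing: 120 − 48 + 6 = 78.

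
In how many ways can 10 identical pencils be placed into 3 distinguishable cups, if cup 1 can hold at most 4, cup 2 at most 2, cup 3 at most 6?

6

Without the upper bounds there are C(12,2) = 66 ways to split 10 among 3 cups.
Subtract solutions that violate a single cap (substitute x_i' = x_i − (cap_i+1)): x_1 ≥ 5 gives C(7,2) = 21; x_2 ≥ 3 gives C(9,2) = 36; x_3 ≥ 7 gives C(5,2) = 10. Together 67.
Add back pairs where two caps are both exceeded: 6 + 0 + 1 = 7.
By inclusion–exclusion the count is 66 − 67 + 7 = 6.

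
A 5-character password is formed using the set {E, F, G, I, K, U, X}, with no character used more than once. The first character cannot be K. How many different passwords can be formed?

2160

The first character has 7−1 = 6 choices (anything except K).
The remaining 4 characters are filled from the other 6 symbols without repetition: 6 × 5 × 4 × 3 = 360.
Total: 6 × 360 = 2160.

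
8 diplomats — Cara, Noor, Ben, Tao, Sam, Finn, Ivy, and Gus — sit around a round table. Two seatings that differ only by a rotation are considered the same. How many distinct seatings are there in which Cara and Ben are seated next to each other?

Treat {Cara, Ben} as one unit (2 internal orders) and seat the resulting 7 units around the table: (6)! circular arrangements.
So 2 × (6)! = 2 × 720 = 1440.

1440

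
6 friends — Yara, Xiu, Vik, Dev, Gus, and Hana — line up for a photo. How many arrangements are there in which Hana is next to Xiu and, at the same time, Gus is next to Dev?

96

Treat {Hana,Xiu} as one block (2 orders) and {Gus,Dev} as another (2 orders).
That leaves 4 units to arrange: 2 × 2 × 4! = 4 × 24 = 96.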